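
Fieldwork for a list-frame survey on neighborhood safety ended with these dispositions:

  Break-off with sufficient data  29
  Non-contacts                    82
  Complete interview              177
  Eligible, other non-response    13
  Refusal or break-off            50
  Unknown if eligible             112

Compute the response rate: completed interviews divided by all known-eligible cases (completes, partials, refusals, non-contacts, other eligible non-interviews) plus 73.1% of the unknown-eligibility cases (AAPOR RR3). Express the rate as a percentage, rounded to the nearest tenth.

Numerator → 177
Known eligible → 177 + 29 + 50 + 82 + 13 = 351
Estimated eligible among unknowns → 0.7310 × 112 = 81.87
Denom → 351 + 81.87 = 432.87
RR3 = 177 / 432.87 = 0.4089

40.9%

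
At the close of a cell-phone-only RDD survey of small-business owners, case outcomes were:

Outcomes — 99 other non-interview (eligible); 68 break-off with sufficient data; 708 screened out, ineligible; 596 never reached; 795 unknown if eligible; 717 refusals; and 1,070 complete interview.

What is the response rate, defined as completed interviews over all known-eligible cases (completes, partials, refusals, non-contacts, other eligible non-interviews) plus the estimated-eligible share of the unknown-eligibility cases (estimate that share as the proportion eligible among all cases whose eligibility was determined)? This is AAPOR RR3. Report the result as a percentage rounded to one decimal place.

33.7%

Num = 1070
Eligible (known) = 1070 + 68 + 717 + 596 + 99 = 2550
e = 2550 / (2550 + 708) = 2550 / 3258 = 0.7827
Eligible share of unknowns = 0.7827 × 795 = 622.25
Base = 2550 + 622.25 = 3172.25
RR3 = 1070 / 3172.25 = 0.3373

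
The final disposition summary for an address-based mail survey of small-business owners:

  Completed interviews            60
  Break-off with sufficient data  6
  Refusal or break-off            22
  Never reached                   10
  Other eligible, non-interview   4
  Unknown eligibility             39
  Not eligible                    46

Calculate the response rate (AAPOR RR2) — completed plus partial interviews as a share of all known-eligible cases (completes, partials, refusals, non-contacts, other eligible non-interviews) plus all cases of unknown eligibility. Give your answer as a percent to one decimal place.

46.8%

Num → 60 + 6 = 66
Denom → 60 + 6 + 22 + 10 + 4 + 39 = 141
RR2 = 66 / 141 = 0.4681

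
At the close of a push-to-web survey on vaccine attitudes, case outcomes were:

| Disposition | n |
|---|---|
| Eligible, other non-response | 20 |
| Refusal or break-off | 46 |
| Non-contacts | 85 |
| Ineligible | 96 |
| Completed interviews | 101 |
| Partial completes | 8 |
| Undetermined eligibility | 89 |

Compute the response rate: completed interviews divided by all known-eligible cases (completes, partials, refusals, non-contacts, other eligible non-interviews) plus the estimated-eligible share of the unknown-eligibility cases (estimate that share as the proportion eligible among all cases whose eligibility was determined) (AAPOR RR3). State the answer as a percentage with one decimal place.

31.1%

Top: 101
Eligible (known): 101 + 8 + 46 + 85 + 20 = 260
e = 260 / (260 + 96) = 260 / 356 = 0.7303
Estimated eligible among unknowns: 0.7303 × 89 = 65.00
Denom: 260 + 65.00 = 325.00
RR3 = 101 / 325.00 = 0.3108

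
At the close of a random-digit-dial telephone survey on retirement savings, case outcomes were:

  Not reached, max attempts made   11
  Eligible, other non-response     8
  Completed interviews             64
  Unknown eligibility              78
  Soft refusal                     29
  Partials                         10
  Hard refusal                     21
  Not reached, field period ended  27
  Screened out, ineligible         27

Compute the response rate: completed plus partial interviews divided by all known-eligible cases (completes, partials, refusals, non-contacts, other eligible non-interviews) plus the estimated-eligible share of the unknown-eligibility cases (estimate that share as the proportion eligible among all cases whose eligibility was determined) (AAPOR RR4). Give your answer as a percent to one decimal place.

31.2%

Declined to participate = 21 + 29 = 50
Non-contacts = 27 + 11 = 38
Top: 64 + 10 = 74
Eligible (known): 64 + 10 + 50 + 38 + 8 = 170
e = 170 / (170 + 27) = 170 / 197 = 0.8629
e × U: 0.8629 × 78 = 67.31
Denominator: 170 + 67.31 = 237.31
RR4 = 74 / 237.31 = 0.3118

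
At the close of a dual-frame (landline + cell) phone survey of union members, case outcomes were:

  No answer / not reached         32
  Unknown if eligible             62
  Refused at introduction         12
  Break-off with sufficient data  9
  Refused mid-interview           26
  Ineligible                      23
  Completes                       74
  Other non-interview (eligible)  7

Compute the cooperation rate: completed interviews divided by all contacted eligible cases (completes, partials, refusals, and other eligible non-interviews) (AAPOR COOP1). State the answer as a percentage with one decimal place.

Declined to participate = 12 + 26 = 38
Top: 74
Base: 74 + 9 + 38 + 7 = 128
COOP1 = 74 / 128 = 0.5781

57.8%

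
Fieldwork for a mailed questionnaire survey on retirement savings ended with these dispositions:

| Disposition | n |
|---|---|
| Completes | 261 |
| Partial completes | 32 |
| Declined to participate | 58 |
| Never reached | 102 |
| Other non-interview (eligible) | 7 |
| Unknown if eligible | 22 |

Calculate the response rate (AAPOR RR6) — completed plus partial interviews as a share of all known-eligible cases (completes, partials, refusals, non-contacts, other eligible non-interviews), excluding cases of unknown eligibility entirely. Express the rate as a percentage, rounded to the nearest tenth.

63.7%

Top → 261 + 32 = 293
Base → 261 + 32 + 58 + 102 + 7 = 460
RR6 = 293 / 460 = 0.6370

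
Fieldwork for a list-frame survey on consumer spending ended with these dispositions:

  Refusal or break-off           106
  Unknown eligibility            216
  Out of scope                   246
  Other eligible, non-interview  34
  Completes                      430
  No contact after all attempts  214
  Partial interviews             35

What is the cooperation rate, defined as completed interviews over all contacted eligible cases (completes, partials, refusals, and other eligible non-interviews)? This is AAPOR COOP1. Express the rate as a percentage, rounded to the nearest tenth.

Top → 430
Denom → 430 + 35 + 106 + 34 = 605
COOP1 = 430 / 605 = 0.7107

71.1%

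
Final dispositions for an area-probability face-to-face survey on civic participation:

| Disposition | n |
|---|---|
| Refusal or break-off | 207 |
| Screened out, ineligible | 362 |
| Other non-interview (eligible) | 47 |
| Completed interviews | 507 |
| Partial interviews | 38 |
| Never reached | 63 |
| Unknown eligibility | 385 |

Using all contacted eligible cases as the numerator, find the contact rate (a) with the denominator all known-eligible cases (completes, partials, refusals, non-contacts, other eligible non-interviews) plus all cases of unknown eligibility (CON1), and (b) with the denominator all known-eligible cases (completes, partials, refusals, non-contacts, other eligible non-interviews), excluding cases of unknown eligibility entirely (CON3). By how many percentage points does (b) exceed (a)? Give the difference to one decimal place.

28.6

Numerator = 507 + 38 + 207 + 47 = 799
Denominator = 507 + 38 + 207 + 63 + 47 + 385 = 1247
CON1 = 799 / 1247 = 0.6407
Denominator = 507 + 38 + 207 + 63 + 47 = 862
CON3 = 799 / 862 = 0.9269
Difference = 92.69 − 64.07 = 28.62 percentage points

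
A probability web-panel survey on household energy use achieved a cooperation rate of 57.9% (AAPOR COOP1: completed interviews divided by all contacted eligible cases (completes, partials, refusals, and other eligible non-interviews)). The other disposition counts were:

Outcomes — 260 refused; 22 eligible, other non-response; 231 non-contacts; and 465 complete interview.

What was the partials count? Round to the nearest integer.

56

COOP1 = 465 / D = 0.579
D = 465 / 0.579 = 803.1
Remaining denominator categories sum to 747
partials = 803.1 − 747 ≈ 56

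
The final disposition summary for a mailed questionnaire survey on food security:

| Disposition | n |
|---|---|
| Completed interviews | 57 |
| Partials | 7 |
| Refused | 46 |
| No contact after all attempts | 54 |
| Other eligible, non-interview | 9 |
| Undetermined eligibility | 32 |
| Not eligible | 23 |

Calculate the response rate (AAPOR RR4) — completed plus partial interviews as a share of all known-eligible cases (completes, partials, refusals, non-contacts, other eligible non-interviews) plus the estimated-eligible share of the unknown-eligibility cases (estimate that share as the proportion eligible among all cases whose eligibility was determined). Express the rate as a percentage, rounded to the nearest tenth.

31.8%

Numerator = 57 + 7 = 64
Determined eligible = 57 + 7 + 46 + 54 + 9 = 173
e = 173 / (173 + 23) = 173 / 196 = 0.8827
Estimated eligible among unknowns = 0.8827 × 32 = 28.25
Base = 173 + 28.25 = 201.25
RR4 = 64 / 201.25 = 0.3180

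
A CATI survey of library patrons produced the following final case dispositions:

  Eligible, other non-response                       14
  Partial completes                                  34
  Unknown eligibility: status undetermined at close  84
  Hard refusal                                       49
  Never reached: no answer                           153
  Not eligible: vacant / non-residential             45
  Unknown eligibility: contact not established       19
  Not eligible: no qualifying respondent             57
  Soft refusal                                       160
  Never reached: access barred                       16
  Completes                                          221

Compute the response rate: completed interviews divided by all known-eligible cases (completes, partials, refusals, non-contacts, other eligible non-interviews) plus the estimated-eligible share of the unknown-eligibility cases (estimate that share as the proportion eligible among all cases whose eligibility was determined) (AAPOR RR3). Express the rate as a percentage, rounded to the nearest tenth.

Refusal or break-off = 49 + 160 = 209
No contact after all attempts = 153 + 16 = 169
Unknown eligibility = 19 + 84 = 103
Not eligible = 57 + 45 = 102
Numerator = 221
Determined eligible = 221 + 34 + 209 + 169 + 14 = 647
e = 647 / (647 + 102) = 647 / 749 = 0.8638
Eligible share of unknowns = 0.8638 × 103 = 88.97
Base = 647 + 88.97 = 735.97
RR3 = 221 / 735.97 = 0.3003

30.0%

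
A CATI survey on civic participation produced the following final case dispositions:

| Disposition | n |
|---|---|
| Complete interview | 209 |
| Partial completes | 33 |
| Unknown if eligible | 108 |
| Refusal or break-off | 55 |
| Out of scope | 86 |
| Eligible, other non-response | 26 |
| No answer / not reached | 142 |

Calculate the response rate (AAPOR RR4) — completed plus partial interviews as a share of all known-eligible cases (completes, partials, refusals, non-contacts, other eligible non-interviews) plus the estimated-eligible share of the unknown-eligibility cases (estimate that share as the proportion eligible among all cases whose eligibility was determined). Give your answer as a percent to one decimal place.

43.5%

Num → 209 + 33 = 242
Determined eligible → 209 + 33 + 55 + 142 + 26 = 465
e = 465 / (465 + 86) = 465 / 551 = 0.8439
Eligible share of unknowns → 0.8439 × 108 = 91.14
Denominator → 465 + 91.14 = 556.14
RR4 = 242 / 556.14 = 0.4351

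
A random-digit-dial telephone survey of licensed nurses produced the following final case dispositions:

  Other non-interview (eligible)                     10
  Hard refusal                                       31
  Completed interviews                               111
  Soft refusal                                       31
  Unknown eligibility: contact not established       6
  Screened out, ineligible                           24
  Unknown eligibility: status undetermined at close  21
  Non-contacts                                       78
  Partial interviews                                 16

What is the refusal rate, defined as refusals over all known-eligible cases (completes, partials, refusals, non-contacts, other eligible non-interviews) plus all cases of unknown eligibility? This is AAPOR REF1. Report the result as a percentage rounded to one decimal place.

Refused = 31 + 31 = 62
Eligibility not determined = 6 + 21 = 27
Top: 62
Base: 111 + 16 + 62 + 78 + 10 + 27 = 304
REF1 = 62 / 304 = 0.2039

20.4%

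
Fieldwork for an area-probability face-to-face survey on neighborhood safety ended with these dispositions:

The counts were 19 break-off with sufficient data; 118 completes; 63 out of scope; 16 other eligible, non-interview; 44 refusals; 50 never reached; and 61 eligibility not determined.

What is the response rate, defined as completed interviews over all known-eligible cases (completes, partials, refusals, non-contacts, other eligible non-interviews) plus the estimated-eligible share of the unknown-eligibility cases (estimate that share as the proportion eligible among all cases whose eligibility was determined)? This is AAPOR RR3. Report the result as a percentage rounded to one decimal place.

39.9%

Num → 118
Determined eligible → 118 + 19 + 44 + 50 + 16 = 247
e = 247 / (247 + 63) = 247 / 310 = 0.7968
Estimated eligible among unknowns → 0.7968 × 61 = 48.60
Base → 247 + 48.60 = 295.60
RR3 = 118 / 295.60 = 0.3992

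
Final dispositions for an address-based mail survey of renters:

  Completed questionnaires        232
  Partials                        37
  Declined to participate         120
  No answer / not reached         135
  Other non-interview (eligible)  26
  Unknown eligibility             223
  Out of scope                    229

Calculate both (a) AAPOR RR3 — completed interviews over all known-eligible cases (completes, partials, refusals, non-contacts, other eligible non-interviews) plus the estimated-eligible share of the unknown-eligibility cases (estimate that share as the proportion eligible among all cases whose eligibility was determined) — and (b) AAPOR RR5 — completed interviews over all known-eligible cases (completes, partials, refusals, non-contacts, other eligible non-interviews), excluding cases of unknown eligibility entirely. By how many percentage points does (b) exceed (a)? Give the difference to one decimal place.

9.4

Num → 232
Known eligible → 232 + 37 + 120 + 135 + 26 = 550
e = 550 / (550 + 229) = 550 / 779 = 0.7060
e × U → 0.7060 × 223 = 157.44
Base → 550 + 157.44 = 707.44
RR3 = 232 / 707.44 = 0.3279
Base → 232 + 37 + 120 + 135 + 26 = 550
RR5 = 232 / 550 = 0.4218
Difference = 42.18 − 32.79 = 9.39 percentage points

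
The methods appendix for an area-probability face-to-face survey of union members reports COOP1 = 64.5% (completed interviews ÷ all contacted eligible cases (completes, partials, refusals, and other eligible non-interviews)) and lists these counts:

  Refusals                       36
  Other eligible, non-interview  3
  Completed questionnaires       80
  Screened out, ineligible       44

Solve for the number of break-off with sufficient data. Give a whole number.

COOP1 = 80 / D = 0.645
D = 80 / 0.645 = 124.0
Rest of base = 119
break-off with sufficient data = 124.0 − 119 ≈ 5

5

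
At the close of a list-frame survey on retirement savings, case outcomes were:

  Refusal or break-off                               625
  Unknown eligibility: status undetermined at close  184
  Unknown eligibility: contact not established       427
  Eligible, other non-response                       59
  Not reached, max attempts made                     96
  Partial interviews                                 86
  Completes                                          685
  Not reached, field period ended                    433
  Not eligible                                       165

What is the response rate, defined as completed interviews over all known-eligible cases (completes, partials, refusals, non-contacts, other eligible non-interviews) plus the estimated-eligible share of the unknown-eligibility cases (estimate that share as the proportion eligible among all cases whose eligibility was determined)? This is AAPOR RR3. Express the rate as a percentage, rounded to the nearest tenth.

No answer / not reached = 433 + 96 = 529
Eligibility not determined = 427 + 184 = 611
Num: 685
Eligible (known): 685 + 86 + 625 + 529 + 59 = 1984
e = 1984 / (1984 + 165) = 1984 / 2149 = 0.9232
Eligible share of unknowns: 0.9232 × 611 = 564.08
Denominator: 1984 + 564.08 = 2548.08
RR3 = 685 / 2548.08 = 0.2688

26.9%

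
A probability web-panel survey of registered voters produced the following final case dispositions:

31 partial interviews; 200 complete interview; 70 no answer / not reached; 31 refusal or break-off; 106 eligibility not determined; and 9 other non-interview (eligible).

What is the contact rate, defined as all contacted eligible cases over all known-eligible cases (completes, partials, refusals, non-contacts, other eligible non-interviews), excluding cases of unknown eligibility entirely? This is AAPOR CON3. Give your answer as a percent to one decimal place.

Numerator = 200 + 31 + 31 + 9 = 271
Denom = 200 + 31 + 31 + 70 + 9 = 341
CON3 = 271 / 341 = 0.7947

79.5%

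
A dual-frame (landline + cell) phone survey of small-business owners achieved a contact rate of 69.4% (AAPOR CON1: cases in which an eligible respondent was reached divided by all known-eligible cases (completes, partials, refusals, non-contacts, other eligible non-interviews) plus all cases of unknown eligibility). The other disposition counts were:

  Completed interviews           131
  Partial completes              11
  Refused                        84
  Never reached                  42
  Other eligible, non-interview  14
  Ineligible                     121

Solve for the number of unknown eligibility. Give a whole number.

Num = 131 + 11 + 84 + 14 = 240
CON1 = 240 / D = 0.694
D = 240 / 0.694 = 345.8
Rest of base = 282
unknown eligibility = 345.8 − 282 ≈ 64

64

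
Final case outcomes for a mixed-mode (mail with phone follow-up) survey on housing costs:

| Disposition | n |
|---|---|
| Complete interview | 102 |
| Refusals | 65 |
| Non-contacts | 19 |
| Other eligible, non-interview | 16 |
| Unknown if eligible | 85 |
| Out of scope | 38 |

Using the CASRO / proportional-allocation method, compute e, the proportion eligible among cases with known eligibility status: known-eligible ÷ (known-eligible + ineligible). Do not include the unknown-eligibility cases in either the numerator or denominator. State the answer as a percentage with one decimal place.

84.2%

Eligible (known) = 102 + 65 + 19 + 16 = 202
e = 202 / (202 + 38) = 202 / 240 = 0.8417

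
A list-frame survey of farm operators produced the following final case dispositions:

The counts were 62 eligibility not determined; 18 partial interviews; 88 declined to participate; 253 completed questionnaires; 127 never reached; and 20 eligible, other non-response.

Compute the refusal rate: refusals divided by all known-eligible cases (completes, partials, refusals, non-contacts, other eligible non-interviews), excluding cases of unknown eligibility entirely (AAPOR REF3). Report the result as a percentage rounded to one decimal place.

Top → 88
Denominator → 253 + 18 + 88 + 127 + 20 = 506
REF3 = 88 / 506 = 0.1739

17.4%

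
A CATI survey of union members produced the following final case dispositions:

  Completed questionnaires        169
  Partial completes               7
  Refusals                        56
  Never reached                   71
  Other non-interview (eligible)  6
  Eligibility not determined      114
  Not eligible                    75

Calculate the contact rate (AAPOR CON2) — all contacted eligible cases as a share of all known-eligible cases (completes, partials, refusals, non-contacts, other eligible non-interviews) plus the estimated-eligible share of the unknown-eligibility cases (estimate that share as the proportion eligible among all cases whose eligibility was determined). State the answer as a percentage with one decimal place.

59.4%

Numerator: 169 + 7 + 56 + 6 = 238
Eligible (known): 169 + 7 + 56 + 71 + 6 = 309
e = 309 / (309 + 75) = 309 / 384 = 0.8047
e × U: 0.8047 × 114 = 91.74
Base: 309 + 91.74 = 400.74
CON2 = 238 / 400.74 = 0.5939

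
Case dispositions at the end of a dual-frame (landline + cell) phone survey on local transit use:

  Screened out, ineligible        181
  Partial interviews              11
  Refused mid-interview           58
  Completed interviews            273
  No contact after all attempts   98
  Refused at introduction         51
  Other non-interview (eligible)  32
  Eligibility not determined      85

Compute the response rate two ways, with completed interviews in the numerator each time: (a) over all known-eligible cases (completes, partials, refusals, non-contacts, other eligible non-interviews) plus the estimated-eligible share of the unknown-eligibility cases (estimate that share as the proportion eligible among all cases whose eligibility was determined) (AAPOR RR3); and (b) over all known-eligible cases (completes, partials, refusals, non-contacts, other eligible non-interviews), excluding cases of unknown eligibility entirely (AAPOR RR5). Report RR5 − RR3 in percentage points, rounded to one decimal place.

5.6

Refusals = 51 + 58 = 109
Top: 273
Determined eligible: 273 + 11 + 109 + 98 + 32 = 523
e = 523 / (523 + 181) = 523 / 704 = 0.7429
Estimated eligible among unknowns: 0.7429 × 85 = 63.15
Denominator: 523 + 63.15 = 586.15
RR3 = 273 / 586.15 = 0.4658
Denominator: 273 + 11 + 109 + 98 + 32 = 523
RR5 = 273 / 523 = 0.5220
Difference = 52.20 − 46.58 = 5.62 percentage points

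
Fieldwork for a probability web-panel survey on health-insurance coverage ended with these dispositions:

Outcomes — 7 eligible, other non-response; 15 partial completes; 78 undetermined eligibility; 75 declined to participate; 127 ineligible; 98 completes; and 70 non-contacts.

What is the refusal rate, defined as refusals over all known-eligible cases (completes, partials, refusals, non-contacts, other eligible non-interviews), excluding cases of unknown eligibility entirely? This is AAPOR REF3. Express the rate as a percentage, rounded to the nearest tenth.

28.3%

Top: 75
Denom: 98 + 15 + 75 + 70 + 7 = 265
REF3 = 75 / 265 = 0.2830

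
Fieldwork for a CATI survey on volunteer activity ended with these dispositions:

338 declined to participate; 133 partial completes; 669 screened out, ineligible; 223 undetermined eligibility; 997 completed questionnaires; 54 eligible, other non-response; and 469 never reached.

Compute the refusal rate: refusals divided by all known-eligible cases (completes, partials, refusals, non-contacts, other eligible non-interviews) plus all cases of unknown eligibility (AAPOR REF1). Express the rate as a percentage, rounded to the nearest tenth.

15.3%

Top = 338
Denom = 997 + 133 + 338 + 469 + 54 + 223 = 2214
REF1 = 338 / 2214 = 0.1527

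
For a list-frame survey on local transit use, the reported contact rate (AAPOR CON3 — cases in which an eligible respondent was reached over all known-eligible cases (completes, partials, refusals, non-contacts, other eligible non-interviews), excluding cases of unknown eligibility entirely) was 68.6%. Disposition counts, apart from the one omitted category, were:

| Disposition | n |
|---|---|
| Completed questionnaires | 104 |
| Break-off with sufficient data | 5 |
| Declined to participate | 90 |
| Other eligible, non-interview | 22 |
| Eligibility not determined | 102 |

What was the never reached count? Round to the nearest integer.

Num: 104 + 5 + 90 + 22 = 221
CON3 = 221 / D = 0.686
D = 221 / 0.686 = 322.2
Remaining denominator categories sum to 221
never reached = 322.2 − 221 ≈ 101

101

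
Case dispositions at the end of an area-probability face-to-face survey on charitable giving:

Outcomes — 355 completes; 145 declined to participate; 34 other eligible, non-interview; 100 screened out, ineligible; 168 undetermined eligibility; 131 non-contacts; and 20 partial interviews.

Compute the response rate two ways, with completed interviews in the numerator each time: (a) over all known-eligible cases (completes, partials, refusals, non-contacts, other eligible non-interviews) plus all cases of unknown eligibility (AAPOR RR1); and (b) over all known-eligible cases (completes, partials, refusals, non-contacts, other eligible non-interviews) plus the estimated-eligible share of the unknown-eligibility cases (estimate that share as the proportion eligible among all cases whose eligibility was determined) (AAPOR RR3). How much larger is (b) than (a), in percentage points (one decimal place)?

1.1

Num → 355
Denominator → 355 + 20 + 145 + 131 + 34 + 168 = 853
RR1 = 355 / 853 = 0.4162
Known eligible → 355 + 20 + 145 + 131 + 34 = 685
e = 685 / (685 + 100) = 685 / 785 = 0.8726
e × U → 0.8726 × 168 = 146.60
Denominator → 685 + 146.60 = 831.60
RR3 = 355 / 831.60 = 0.4269
Difference = 42.69 − 41.62 = 1.07 percentage points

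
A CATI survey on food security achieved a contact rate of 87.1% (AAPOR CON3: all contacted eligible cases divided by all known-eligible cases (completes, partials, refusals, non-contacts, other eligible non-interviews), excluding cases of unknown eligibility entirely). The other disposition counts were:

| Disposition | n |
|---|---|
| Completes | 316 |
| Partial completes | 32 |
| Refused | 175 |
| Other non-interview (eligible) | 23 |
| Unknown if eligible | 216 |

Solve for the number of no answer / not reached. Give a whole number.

81

Top → 316 + 32 + 175 + 23 = 546
CON3 = 546 / D = 0.871
D = 546 / 0.871 = 626.9
Rest of base = 546
no answer / not reached = 626.9 − 546 ≈ 81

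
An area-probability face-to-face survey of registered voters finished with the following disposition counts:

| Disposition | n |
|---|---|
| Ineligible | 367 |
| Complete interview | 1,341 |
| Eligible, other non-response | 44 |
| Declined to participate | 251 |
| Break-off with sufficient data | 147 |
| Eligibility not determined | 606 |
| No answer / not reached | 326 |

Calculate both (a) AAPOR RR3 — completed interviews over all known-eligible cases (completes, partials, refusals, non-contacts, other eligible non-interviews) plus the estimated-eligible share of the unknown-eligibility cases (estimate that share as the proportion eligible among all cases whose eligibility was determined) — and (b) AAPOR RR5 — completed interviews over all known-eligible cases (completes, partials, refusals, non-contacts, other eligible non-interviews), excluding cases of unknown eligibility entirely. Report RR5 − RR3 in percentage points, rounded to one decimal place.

Numerator: 1341
Eligible (known): 1341 + 147 + 251 + 326 + 44 = 2109
e = 2109 / (2109 + 367) = 2109 / 2476 = 0.8518
Eligible share of unknowns: 0.8518 × 606 = 516.19
Denominator: 2109 + 516.19 = 2625.19
RR3 = 1341 / 2625.19 = 0.5108
Denominator: 1341 + 147 + 251 + 326 + 44 = 2109
RR5 = 1341 / 2109 = 0.6358
Difference = 63.58 − 51.08 = 12.50 percentage points

12.5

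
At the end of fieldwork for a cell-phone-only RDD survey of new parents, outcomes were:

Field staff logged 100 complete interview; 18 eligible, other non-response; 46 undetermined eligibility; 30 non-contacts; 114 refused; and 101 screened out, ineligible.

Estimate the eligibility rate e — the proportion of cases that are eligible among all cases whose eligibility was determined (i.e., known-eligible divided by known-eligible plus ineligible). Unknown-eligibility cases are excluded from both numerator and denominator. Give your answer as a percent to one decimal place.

Eligible (known) → 100 + 114 + 30 + 18 = 262
e = 262 / (262 + 101) = 262 / 363 = 0.7218

72.2%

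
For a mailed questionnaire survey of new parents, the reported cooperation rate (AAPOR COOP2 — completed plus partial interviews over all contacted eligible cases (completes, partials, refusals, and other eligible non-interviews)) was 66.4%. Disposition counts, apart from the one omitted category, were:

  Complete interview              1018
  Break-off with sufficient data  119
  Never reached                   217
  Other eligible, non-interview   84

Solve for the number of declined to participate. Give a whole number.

491

Numerator → 1018 + 119 = 1137
COOP2 = 1137 / D = 0.664
D = 1137 / 0.664 = 1712.3
Remaining denominator categories sum to 1221
declined to participate = 1712.3 − 1221 ≈ 491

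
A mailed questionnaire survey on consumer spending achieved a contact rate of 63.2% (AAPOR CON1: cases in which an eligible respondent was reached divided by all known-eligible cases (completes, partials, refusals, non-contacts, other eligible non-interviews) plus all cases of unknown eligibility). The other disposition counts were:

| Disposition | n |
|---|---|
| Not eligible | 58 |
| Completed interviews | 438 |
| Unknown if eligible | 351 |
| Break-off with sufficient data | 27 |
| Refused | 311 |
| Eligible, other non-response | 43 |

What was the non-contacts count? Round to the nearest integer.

126

Top: 438 + 27 + 311 + 43 = 819
CON1 = 819 / D = 0.632
D = 819 / 0.632 = 1295.9
Other denominator terms total 1170
non-contacts = 1295.9 − 1170 ≈ 126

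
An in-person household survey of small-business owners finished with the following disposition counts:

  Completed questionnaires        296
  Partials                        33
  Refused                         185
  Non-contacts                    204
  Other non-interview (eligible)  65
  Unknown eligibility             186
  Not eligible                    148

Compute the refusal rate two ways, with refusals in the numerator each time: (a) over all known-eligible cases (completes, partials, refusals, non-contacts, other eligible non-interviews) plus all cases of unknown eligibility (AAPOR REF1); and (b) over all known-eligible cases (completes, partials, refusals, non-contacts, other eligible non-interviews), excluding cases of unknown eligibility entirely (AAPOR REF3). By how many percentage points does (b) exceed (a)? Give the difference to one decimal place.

Num = 185
Denominator = 296 + 33 + 185 + 204 + 65 + 186 = 969
REF1 = 185 / 969 = 0.1909
Denominator = 296 + 33 + 185 + 204 + 65 = 783
REF3 = 185 / 783 = 0.2363
Difference = 23.63 − 19.09 = 4.54 percentage points

4.5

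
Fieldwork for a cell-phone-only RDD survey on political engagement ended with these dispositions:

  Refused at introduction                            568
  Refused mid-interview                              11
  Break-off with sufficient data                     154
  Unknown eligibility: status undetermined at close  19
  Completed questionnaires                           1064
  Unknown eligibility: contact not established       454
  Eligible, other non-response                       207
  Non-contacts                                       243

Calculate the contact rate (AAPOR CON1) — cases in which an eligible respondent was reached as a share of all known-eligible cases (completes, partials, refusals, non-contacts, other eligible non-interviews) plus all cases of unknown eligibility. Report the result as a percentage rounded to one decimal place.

Refusal or break-off = 568 + 11 = 579
Unknown if eligible = 454 + 19 = 473
Top = 1064 + 154 + 579 + 207 = 2004
Denom = 1064 + 154 + 579 + 243 + 207 + 473 = 2720
CON1 = 2004 / 2720 = 0.7368

73.7%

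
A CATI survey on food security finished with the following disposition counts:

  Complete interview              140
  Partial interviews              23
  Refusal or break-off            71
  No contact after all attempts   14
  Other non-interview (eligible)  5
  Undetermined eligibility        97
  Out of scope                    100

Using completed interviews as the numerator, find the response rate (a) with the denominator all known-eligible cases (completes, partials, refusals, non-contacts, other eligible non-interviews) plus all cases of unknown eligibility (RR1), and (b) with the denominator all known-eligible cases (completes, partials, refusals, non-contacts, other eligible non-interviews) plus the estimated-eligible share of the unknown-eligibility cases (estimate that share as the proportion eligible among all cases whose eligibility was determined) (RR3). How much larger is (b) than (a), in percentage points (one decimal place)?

Top → 140
Denominator → 140 + 23 + 71 + 14 + 5 + 97 = 350
RR1 = 140 / 350 = 0.4000
Eligible (known) → 140 + 23 + 71 + 14 + 5 = 253
e = 253 / (253 + 100) = 253 / 353 = 0.7167
e × U → 0.7167 × 97 = 69.52
Denominator → 253 + 69.52 = 322.52
RR3 = 140 / 322.52 = 0.4341
Difference = 43.41 − 40.00 = 3.41 percentage points

3.4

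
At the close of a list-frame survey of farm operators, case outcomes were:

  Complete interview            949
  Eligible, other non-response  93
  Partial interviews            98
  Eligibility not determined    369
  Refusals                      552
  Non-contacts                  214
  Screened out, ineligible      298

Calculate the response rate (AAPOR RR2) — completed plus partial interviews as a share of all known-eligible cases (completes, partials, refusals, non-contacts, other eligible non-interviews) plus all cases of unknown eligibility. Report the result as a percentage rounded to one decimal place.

46.0%

Numerator = 949 + 98 = 1047
Denominator = 949 + 98 + 552 + 214 + 93 + 369 = 2275
RR2 = 1047 / 2275 = 0.4602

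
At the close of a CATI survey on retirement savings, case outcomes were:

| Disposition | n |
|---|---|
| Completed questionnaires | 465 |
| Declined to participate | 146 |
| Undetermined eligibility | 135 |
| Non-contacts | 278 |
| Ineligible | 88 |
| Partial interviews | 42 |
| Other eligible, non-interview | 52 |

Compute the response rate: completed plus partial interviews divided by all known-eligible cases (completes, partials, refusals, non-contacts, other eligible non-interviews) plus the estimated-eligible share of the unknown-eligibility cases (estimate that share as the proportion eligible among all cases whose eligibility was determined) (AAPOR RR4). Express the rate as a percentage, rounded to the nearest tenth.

Num = 465 + 42 = 507
Known eligible = 465 + 42 + 146 + 278 + 52 = 983
e = 983 / (983 + 88) = 983 / 1071 = 0.9178
Eligible share of unknowns = 0.9178 × 135 = 123.90
Denom = 983 + 123.90 = 1106.90
RR4 = 507 / 1106.90 = 0.4580

45.8%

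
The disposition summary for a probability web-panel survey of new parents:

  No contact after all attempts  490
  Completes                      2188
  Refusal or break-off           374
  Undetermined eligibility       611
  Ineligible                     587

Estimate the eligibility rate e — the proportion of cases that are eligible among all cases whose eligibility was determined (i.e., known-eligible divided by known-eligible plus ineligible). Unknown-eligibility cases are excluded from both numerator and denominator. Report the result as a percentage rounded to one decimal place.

83.9%

Determined eligible = 2188 + 374 + 490 = 3052
e = 3052 / (3052 + 587) = 3052 / 3639 = 0.8387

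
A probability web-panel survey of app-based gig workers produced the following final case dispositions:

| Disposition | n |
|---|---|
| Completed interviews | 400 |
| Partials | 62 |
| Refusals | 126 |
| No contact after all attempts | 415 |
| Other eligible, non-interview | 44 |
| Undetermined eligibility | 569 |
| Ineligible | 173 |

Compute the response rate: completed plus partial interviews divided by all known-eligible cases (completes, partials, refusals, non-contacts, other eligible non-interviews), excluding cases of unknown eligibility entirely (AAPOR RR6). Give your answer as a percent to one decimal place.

44.1%

Top: 400 + 62 = 462
Denominator: 400 + 62 + 126 + 415 + 44 = 1047
RR6 = 462 / 1047 = 0.4413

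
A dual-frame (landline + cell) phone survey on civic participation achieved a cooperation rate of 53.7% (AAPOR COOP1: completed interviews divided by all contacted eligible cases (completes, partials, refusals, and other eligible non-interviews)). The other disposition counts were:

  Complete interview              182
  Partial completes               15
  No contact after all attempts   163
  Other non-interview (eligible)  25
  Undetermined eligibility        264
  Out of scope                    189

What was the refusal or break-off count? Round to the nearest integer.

117

COOP1 = 182 / D = 0.537
D = 182 / 0.537 = 338.9
Remaining denominator categories sum to 222
refusal or break-off = 338.9 − 222 ≈ 117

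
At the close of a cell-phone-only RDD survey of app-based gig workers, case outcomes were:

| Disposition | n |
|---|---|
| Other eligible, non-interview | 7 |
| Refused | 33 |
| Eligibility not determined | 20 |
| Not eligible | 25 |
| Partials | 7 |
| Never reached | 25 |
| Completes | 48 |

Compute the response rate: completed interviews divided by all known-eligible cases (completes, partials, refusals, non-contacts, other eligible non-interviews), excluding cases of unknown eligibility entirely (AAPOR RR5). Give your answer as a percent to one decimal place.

40.0%

Numerator = 48
Denominator = 48 + 7 + 33 + 25 + 7 = 120
RR5 = 48 / 120 = 0.4000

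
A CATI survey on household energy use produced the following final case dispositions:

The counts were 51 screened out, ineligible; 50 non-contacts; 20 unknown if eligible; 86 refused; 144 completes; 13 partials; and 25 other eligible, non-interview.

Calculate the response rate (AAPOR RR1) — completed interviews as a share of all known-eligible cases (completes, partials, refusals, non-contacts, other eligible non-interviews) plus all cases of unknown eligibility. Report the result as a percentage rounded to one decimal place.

Numerator = 144
Base = 144 + 13 + 86 + 50 + 25 + 20 = 338
RR1 = 144 / 338 = 0.4260

42.6%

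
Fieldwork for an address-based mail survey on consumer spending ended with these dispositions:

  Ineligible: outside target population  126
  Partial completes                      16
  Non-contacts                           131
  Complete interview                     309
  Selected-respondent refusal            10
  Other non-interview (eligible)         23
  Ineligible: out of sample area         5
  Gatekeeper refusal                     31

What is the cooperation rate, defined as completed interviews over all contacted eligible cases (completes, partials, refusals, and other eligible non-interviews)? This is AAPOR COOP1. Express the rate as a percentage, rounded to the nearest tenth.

79.4%

Refused = 31 + 10 = 41
Not eligible = 126 + 5 = 131
Numerator → 309
Base → 309 + 16 + 41 + 23 = 389
COOP1 = 309 / 389 = 0.7943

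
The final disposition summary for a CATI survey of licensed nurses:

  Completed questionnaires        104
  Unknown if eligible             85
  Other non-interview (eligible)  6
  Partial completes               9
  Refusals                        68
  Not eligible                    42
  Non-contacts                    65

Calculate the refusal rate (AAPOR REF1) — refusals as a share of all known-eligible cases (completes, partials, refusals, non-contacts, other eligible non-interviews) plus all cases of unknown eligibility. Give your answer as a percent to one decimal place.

20.2%

Top → 68
Base → 104 + 9 + 68 + 65 + 6 + 85 = 337
REF1 = 68 / 337 = 0.2018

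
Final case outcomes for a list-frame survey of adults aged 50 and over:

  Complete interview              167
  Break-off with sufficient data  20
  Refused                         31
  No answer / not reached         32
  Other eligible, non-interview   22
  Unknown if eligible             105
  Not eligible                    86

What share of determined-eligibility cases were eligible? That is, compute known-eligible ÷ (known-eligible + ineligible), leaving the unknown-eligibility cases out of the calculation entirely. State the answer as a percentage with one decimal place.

Known eligible = 167 + 20 + 31 + 32 + 22 = 272
e = 272 / (272 + 86) = 272 / 358 = 0.7598

76.0%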